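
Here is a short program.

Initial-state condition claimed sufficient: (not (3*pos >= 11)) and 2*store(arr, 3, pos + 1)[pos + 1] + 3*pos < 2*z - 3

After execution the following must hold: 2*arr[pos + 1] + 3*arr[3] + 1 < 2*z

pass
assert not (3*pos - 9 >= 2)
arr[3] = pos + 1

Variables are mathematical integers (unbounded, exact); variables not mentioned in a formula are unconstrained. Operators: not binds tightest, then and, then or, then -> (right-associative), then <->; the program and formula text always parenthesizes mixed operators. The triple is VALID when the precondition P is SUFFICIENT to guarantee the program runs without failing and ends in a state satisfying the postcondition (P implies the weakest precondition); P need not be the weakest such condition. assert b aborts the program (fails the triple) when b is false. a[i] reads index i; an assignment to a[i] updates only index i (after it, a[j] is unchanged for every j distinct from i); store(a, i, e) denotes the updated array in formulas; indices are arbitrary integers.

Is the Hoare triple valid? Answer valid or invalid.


Working backward. After the program, the postcondition 2*arr[pos + 1] + 3*arr[3] + 1 < 2*z must hold; in canonical form it is 2*arr[pos + 1] + 3*arr[3] < 2*z - 1.
Before arr[3] := pos + 1: 2*store(arr, 3, pos + 1)[pos + 1] + 3*pos < 2*z - 4
Before assert not (3*pos - 9 >= 2): (not (3*pos >= 11)) and 2*store(arr, 3, pos + 1)[pos + 1] + 3*pos < 2*z - 4
Before skip: (not (3*pos >= 11)) and 2*store(arr, 3, pos + 1)[pos + 1] + 3*pos < 2*z - 4
The weakest precondition is (not (3*pos >= 11)) and 2*store(arr, 3, pos + 1)[pos + 1] + 3*pos < 2*z - 4.
Check whether (not (3*pos >= 11)) and 2*store(arr, 3, pos + 1)[pos + 1] + 3*pos < 2*z - 3 implies it.
Countermodel: at the initial state arr = {[1] = -2, [3] = 2, elsewhere 2}, pos = 0, z = 0, the precondition holds but the weakest precondition fails.
Answer: invalid


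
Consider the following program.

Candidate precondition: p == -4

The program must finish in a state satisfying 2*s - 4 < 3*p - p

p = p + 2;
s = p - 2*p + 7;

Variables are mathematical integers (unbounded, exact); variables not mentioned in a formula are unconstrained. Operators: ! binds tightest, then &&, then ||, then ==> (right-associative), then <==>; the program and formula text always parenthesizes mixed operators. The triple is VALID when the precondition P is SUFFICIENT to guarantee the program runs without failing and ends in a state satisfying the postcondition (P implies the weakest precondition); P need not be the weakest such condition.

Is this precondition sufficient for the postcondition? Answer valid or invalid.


Working backward. After the program, the postcondition 2*s - 4 < 3*p - p must hold; in canonical form it is 2*s < 2*p + 4.
Before s := p - 2*p + 7: 4*p > 10
Before p := p + 2: 4*p > 2
The weakest precondition is 4*p > 2.
Check whether p == -4 implies it.
Countermodel: at the initial state p = -4, the precondition holds but the weakest precondition fails.
Answer: invalid


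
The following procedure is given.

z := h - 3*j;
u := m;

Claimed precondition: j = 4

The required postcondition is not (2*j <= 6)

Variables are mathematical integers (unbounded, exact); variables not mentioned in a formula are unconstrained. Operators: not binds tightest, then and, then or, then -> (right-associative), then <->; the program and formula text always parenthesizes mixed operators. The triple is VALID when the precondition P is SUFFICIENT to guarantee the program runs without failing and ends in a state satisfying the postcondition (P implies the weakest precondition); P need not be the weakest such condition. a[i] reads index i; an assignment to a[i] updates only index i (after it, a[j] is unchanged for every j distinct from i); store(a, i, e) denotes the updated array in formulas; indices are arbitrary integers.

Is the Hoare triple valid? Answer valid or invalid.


Working backward. After the program, not (2*j <= 6) must hold.
Before u := m: not (2*j <= 6)
Before z := h - 3*j: not (2*j <= 6)
The weakest precondition is not (2*j <= 6).
Check whether j = 4 implies it.
Every state satisfying the precondition satisfies the weakest precondition: the implication holds.
Answer: valid


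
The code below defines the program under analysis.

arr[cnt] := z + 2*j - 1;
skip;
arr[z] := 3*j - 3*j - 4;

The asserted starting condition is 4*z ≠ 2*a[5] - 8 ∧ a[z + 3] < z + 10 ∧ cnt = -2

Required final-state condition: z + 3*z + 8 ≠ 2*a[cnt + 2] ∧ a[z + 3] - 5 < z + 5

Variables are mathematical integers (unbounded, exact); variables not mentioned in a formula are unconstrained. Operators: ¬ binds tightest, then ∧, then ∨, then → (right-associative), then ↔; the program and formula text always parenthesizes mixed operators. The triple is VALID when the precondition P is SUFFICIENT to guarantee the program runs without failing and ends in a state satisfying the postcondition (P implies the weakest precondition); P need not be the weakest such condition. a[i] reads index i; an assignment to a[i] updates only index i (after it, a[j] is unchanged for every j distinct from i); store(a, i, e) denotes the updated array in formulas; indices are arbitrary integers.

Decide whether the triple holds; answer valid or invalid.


Working backward. After the program, the postcondition z + 3*z + 8 ≠ 2*a[cnt + 2] ∧ a[z + 3] - 5 < z + 5 must hold; in canonical form it is 4*z ≠ 2*a[cnt + 2] - 8 ∧ a[z + 3] < z + 10.
Before arr[z] := 3*j - 3*j - 4: 4*z ≠ 2*a[cnt + 2] - 8 ∧ a[z + 3] < z + 10
Before skip: 4*z ≠ 2*a[cnt + 2] - 8 ∧ a[z + 3] < z + 10
Before arr[cnt] := z + 2*j - 1: 4*z ≠ 2*a[cnt + 2] - 8 ∧ a[z + 3] < z + 10
The weakest precondition is 4*z ≠ 2*a[cnt + 2] - 8 ∧ a[z + 3] < z + 10.
Check whether 4*z ≠ 2*a[5] - 8 ∧ a[z + 3] < z + 10 ∧ cnt = -2 implies it.
Countermodel: at the initial state a = {[0] = 4, [3] = -15521, [5] = -7040, elsewhere -15521}, cnt = -2, z = 0, the precondition holds but the weakest precondition fails.
Answer: invalid


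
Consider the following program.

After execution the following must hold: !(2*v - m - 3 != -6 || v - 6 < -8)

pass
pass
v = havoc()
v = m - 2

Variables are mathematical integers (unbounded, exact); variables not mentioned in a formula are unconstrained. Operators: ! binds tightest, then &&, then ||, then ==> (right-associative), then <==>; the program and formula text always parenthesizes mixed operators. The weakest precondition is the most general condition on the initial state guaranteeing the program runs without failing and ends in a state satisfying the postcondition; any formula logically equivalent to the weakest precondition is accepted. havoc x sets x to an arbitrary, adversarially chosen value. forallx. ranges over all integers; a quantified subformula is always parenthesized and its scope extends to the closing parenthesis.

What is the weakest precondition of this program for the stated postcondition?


Working backward. After the program, the postcondition !(2*v - m - 3 != -6 || v - 6 < -8) must hold; in canonical form it is !(2*v != m - 3 || v < -2).
Before v := m - 2: !(m != 1 || m < 0)
Before havoc v: !(m != 1 || m < 0)
Before skip: !(m != 1 || m < 0)
Before skip: !(m != 1 || m < 0)
Answer: WP = !(m != 1 || m < 0)


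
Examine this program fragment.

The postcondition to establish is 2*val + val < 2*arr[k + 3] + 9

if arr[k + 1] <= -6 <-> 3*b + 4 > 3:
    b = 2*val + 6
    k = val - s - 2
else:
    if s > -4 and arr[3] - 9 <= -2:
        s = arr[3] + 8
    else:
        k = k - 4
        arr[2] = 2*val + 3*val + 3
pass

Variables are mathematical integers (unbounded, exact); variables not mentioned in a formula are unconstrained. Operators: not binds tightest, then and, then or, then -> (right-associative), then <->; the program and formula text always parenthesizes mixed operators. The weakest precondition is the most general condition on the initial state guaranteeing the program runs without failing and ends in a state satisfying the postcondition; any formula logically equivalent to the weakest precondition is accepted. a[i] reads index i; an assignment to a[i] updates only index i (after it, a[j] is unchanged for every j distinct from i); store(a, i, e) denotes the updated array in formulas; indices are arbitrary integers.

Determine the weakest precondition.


Working backward. After the program, the postcondition 2*val + val < 2*arr[k + 3] + 9 must hold; in canonical form it is 3*val < 2*arr[k + 3] + 9.
Before skip: 3*val < 2*arr[k + 3] + 9
Then branch requires 3*val < 2*arr[-s + val + 1] + 9; else branch requires ((s > -4 and arr[3] <= 7) -> 3*val < 2*arr[k + 3] + 9) and ((not (s > -4 and arr[3] <= 7)) -> 3*val < 2*store(arr, 2, 5*val + 3)[k - 1] + 9).
Before the if: ((arr[k + 1] <= -6 <-> 3*b > -1) -> 3*val < 2*arr[-s + val + 1] + 9) and ((not (arr[k + 1] <= -6 <-> 3*b > -1)) -> (((s > -4 and arr[3] <= 7) -> 3*val < 2*arr[k + 3] + 9) and ((not (s > -4 and arr[3] <= 7)) -> 3*val < 2*store(arr, 2, 5*val + 3)[k - 1] + 9)))
Answer: WP = ((arr[k + 1] <= -6 <-> 3*b > -1) -> 3*val < 2*arr[-s + val + 1] + 9) and ((not (arr[k + 1] <= -6 <-> 3*b > -1)) -> (((s > -4 and arr[3] <= 7) -> 3*val < 2*arr[k + 3] + 9) and ((not (s > -4 and arr[3] <= 7)) -> 3*val < 2*store(arr, 2, 5*val + 3)[k - 1] + 9)))


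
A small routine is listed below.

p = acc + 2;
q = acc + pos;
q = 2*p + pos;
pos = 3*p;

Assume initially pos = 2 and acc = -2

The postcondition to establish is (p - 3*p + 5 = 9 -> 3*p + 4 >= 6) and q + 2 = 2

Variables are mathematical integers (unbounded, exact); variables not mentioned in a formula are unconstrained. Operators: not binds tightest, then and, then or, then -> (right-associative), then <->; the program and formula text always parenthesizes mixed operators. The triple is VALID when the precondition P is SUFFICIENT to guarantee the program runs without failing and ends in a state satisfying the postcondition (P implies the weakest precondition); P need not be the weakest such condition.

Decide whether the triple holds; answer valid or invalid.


Working backward. After the program, the postcondition (p - 3*p + 5 = 9 -> 3*p + 4 >= 6) and q + 2 = 2 must hold; in canonical form it is (2*p = -4 -> 3*p >= 2) and q = 0.
Before pos := 3*p: (2*p = -4 -> 3*p >= 2) and q = 0
Before q := 2*p + pos: (2*p = -4 -> 3*p >= 2) and 2*p + pos = 0
Before q := acc + pos: (2*p = -4 -> 3*p >= 2) and 2*p + pos = 0
Before p := acc + 2: (2*acc = -8 -> 3*acc >= -4) and 2*acc + pos = -4
The weakest precondition is (2*acc = -8 -> 3*acc >= -4) and 2*acc + pos = -4.
Check whether pos = 2 and acc = -2 implies it.
Countermodel: at the initial state acc = -2, pos = 2, the precondition holds but the weakest precondition fails.
Answer: invalid


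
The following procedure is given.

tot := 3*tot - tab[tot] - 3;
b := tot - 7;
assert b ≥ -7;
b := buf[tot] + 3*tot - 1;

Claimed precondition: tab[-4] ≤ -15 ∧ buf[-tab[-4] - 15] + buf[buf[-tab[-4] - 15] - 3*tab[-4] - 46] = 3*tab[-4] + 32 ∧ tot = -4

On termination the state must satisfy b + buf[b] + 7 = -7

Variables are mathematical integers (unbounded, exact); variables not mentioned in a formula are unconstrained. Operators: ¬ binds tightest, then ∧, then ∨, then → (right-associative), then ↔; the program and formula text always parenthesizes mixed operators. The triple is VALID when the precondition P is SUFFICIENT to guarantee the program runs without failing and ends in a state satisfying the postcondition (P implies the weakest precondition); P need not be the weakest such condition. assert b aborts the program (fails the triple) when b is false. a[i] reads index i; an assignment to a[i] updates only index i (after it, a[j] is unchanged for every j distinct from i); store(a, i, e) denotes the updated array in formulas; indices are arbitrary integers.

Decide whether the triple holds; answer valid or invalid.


Working backward. After the program, the postcondition b + buf[b] + 7 = -7 must hold; in canonical form it is buf[b] + b = -14.
Before b := buf[tot] + 3*tot - 1: buf[buf[tot] + 3*tot - 1] + buf[tot] + 3*tot = -13
Before assert b ≥ -7: b ≥ -7 ∧ buf[buf[tot] + 3*tot - 1] + buf[tot] + 3*tot = -13
Before b := tot - 7: tot ≥ 0 ∧ buf[buf[tot] + 3*tot - 1] + buf[tot] + 3*tot = -13
Before tot := 3*tot - tab[tot] - 3: 3*tot ≥ tab[tot] + 3 ∧ buf[-tab[tot] + 3*tot - 3] + buf[buf[-tab[tot] + 3*tot - 3] - 3*tab[tot] + 9*tot - 10] + 9*tot = 3*tab[tot] - 4
The weakest precondition is 3*tot ≥ tab[tot] + 3 ∧ buf[-tab[tot] + 3*tot - 3] + buf[buf[-tab[tot] + 3*tot - 3] - 3*tab[tot] + 9*tot - 10] + 9*tot = 3*tab[tot] - 4.
Check whether tab[-4] ≤ -15 ∧ buf[-tab[-4] - 15] + buf[buf[-tab[-4] - 15] - 3*tab[-4] - 46] = 3*tab[-4] + 32 ∧ tot = -4 implies it.
Every state satisfying the precondition satisfies the weakest precondition: the implication holds.
Answer: valid


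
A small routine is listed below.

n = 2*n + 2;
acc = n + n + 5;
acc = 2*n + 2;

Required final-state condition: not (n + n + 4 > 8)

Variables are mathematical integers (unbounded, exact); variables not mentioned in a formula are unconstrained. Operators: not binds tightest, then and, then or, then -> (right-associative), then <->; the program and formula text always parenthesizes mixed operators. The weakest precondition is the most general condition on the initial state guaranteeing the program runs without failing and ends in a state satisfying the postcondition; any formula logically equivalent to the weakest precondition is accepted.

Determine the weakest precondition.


Working backward. After the program, the postcondition not (n + n + 4 > 8) must hold; in canonical form it is not (2*n > 4).
Before acc := 2*n + 2: not (2*n > 4)
Before acc := n + n + 5: not (2*n > 4)
Before n := 2*n + 2: not (4*n > 0)
Answer: WP = not (4*n > 0)


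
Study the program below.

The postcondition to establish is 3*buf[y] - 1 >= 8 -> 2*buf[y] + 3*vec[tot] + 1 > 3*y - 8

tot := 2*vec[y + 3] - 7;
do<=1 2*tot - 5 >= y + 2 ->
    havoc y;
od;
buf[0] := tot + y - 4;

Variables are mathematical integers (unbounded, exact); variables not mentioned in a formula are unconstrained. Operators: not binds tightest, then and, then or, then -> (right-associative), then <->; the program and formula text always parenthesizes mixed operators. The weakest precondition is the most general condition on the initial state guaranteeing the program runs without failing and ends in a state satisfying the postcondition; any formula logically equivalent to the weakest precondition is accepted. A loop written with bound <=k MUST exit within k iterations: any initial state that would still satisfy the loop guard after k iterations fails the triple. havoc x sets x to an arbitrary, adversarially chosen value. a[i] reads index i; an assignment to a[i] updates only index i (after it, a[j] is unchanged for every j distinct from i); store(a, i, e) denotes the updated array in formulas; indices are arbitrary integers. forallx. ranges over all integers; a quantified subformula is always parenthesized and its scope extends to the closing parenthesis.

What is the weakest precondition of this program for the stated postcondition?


Working backward. After the program, the postcondition 3*buf[y] - 1 >= 8 -> 2*buf[y] + 3*vec[tot] + 1 > 3*y - 8 must hold; in canonical form it is 3*buf[y] >= 9 -> 2*buf[y] + 3*vec[tot] > 3*y - 9.
Before buf[0] := tot + y - 4: 3*store(buf, 0, tot + y - 4)[y] >= 9 -> 3*vec[tot] + 2*store(buf, 0, tot + y - 4)[y] > 3*y - 9
Before the loop (bound <=1), unroll the exhaustion recursion (WP_0 = exit-now case; WP_j = one more guarded iteration, up to j = 1):
  WP_0: (not (2*tot >= y + 7)) and (3*store(buf, 0, tot + y - 4)[y] >= 9 -> 3*vec[tot] + 2*store(buf, 0, tot + y - 4)[y] > 3*y - 9)
  WP_1: (2*tot >= y + 7 -> (forall y_1. ((not (2*tot >= y_1 + 7)) and (3*store(buf, 0, tot + y_1 - 4)[y_1] >= 9 -> 3*vec[tot] + 2*store(buf, 0, tot + y_1 - 4)[y_1] > 3*y_1 - 9)))) and ((not (2*tot >= y + 7)) -> (3*store(buf, 0, tot + y - 4)[y] >= 9 -> 3*vec[tot] + 2*store(buf, 0, tot + y - 4)[y] > 3*y - 9))
So before the loop: (2*tot >= y + 7 -> (forall y_1. ((not (2*tot >= y_1 + 7)) and (3*store(buf, 0, tot + y_1 - 4)[y_1] >= 9 -> 3*vec[tot] + 2*store(buf, 0, tot + y_1 - 4)[y_1] > 3*y_1 - 9)))) and ((not (2*tot >= y + 7)) -> (3*store(buf, 0, tot + y - 4)[y] >= 9 -> 3*vec[tot] + 2*store(buf, 0, tot + y - 4)[y] > 3*y - 9))
Before tot := 2*vec[y + 3] - 7: (4*vec[y + 3] >= y + 21 -> (forall y_1. ((not (4*vec[y + 3] >= y_1 + 21)) and (3*store(buf, 0, 2*vec[y + 3] + y_1 - 11)[y_1] >= 9 -> 3*vec[2*vec[y + 3] - 7] + 2*store(buf, 0, 2*vec[y + 3] + y_1 - 11)[y_1] > 3*y_1 - 9)))) and ((not (4*vec[y + 3] >= y + 21)) -> (3*store(buf, 0, 2*vec[y + 3] + y - 11)[y] >= 9 -> 3*vec[2*vec[y + 3] - 7] + 2*store(buf, 0, 2*vec[y + 3] + y - 11)[y] > 3*y - 9))
Answer: WP = (4*vec[y + 3] >= y + 21 -> (forall y_1. ((not (4*vec[y + 3] >= y_1 + 21)) and (3*store(buf, 0, 2*vec[y + 3] + y_1 - 11)[y_1] >= 9 -> 3*vec[2*vec[y + 3] - 7] + 2*store(buf, 0, 2*vec[y + 3] + y_1 - 11)[y_1] > 3*y_1 - 9)))) and ((not (4*vec[y + 3] >= y + 21)) -> (3*store(buf, 0, 2*vec[y + 3] + y - 11)[y] >= 9 -> 3*vec[2*vec[y + 3] - 7] + 2*store(buf, 0, 2*vec[y + 3] + y - 11)[y] > 3*y - 9))


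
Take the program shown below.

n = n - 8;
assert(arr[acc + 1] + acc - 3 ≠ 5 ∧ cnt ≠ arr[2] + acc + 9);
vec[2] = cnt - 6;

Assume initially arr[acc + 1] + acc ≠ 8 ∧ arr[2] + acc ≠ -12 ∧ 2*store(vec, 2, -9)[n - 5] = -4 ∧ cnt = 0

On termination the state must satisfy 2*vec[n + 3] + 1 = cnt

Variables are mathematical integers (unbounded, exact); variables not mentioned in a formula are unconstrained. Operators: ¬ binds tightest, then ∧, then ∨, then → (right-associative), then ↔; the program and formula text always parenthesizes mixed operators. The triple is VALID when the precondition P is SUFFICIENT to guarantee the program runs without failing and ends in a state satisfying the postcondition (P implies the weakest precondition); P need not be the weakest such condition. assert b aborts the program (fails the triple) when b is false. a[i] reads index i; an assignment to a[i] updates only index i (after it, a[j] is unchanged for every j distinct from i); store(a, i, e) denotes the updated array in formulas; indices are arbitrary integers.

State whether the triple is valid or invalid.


Working backward. After the program, the postcondition 2*vec[n + 3] + 1 = cnt must hold; in canonical form it is 2*vec[n + 3] = cnt - 1.
Before vec[2] := cnt - 6: 2*store(vec, 2, cnt - 6)[n + 3] = cnt - 1
Before assert arr[acc + 1] + acc - 3 ≠ 5 ∧ cnt ≠ arr[2] + acc + 9: arr[acc + 1] + acc ≠ 8 ∧ cnt ≠ arr[2] + acc + 9 ∧ 2*store(vec, 2, cnt - 6)[n + 3] = cnt - 1
Before n := n - 8: arr[acc + 1] + acc ≠ 8 ∧ cnt ≠ arr[2] + acc + 9 ∧ 2*store(vec, 2, cnt - 6)[n - 5] = cnt - 1
The weakest precondition is arr[acc + 1] + acc ≠ 8 ∧ cnt ≠ arr[2] + acc + 9 ∧ 2*store(vec, 2, cnt - 6)[n - 5] = cnt - 1.
Check whether arr[acc + 1] + acc ≠ 8 ∧ arr[2] + acc ≠ -12 ∧ 2*store(vec, 2, -9)[n - 5] = -4 ∧ cnt = 0 implies it.
Countermodel: at the initial state acc = 0, arr = {[1] = 0, [2] = -13, [5] = 3, elsewhere 3}, cnt = 0, n = 10, vec = {[1] = 4, [2] = 4, [5] = -2, elsewhere 4}, the precondition holds but the weakest precondition fails.
Answer: invalid


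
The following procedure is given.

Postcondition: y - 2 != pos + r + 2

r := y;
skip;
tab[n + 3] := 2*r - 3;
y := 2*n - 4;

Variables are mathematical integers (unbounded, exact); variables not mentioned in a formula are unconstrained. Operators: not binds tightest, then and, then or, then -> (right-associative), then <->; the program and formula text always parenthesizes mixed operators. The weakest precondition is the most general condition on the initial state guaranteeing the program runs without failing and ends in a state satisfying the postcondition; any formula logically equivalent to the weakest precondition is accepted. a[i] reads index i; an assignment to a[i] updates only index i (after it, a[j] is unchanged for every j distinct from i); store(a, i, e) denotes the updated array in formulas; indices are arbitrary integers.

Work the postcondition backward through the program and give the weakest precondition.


Working backward. After the program, the postcondition y - 2 != pos + r + 2 must hold; in canonical form it is y != pos + r + 4.
Before y := 2*n - 4: 2*n != pos + r + 8
Before tab[n + 3] := 2*r - 3: 2*n != pos + r + 8
Before skip: 2*n != pos + r + 8
Before r := y: 2*n != pos + y + 8
Answer: WP = 2*n != pos + y + 8


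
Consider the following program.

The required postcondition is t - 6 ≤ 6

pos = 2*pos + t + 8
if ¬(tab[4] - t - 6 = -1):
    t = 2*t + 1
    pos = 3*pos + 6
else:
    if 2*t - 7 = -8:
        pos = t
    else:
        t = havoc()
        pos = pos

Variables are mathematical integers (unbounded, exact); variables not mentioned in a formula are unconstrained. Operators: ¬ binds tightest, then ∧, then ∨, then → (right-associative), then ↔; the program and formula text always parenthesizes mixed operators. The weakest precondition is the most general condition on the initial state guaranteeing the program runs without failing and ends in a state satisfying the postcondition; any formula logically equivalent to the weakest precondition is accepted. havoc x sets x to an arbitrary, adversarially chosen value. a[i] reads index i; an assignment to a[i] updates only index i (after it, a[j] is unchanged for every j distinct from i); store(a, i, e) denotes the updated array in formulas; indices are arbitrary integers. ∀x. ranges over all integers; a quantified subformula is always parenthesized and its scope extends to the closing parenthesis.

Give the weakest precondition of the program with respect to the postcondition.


Working backward. After the program, the postcondition t - 6 ≤ 6 must hold; in canonical form it is t ≤ 12.
Then branch requires 2*t ≤ 11; else branch requires (2*t = -1 → t ≤ 12) ∧ ((¬(2*t = -1)) → (∀t_1. t_1 ≤ 12)).
Before the if: ((¬(tab[4] = t + 5)) → 2*t ≤ 11) ∧ (tab[4] = t + 5 → ((2*t = -1 → t ≤ 12) ∧ ((¬(2*t = -1)) → (∀t_1. t_1 ≤ 12))))
Before pos := 2*pos + t + 8: ((¬(tab[4] = t + 5)) → 2*t ≤ 11) ∧ (tab[4] = t + 5 → ((2*t = -1 → t ≤ 12) ∧ ((¬(2*t = -1)) → (∀t_1. t_1 ≤ 12))))
Answer: WP = ((¬(tab[4] = t + 5)) → 2*t ≤ 11) ∧ (tab[4] = t + 5 → ((2*t = -1 → t ≤ 12) ∧ ((¬(2*t = -1)) → (∀t_1. t_1 ≤ 12))))


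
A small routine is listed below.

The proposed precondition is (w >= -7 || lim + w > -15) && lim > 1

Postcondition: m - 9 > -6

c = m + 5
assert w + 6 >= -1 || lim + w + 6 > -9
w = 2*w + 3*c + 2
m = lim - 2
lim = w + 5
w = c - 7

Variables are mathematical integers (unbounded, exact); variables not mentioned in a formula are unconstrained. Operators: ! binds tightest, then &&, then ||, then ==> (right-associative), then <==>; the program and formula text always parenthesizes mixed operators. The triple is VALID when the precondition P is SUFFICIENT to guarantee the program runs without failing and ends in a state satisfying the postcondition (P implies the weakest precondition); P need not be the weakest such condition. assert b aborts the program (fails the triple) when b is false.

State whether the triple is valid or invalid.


Working backward. After the program, the postcondition m - 9 > -6 must hold; in canonical form it is m > 3.
Before w := c - 7: m > 3
Before lim := w + 5: m > 3
Before m := lim - 2: lim > 5
Before w := 2*w + 3*c + 2: lim > 5
Before assert w + 6 >= -1 || lim + w + 6 > -9: (w >= -7 || lim + w > -15) && lim > 5
Before c := m + 5: (w >= -7 || lim + w > -15) && lim > 5
The weakest precondition is (w >= -7 || lim + w > -15) && lim > 5.
Check whether (w >= -7 || lim + w > -15) && lim > 1 implies it.
Countermodel: at the initial state lim = 2, w = -8, the precondition holds but the weakest precondition fails.
Answer: invalid


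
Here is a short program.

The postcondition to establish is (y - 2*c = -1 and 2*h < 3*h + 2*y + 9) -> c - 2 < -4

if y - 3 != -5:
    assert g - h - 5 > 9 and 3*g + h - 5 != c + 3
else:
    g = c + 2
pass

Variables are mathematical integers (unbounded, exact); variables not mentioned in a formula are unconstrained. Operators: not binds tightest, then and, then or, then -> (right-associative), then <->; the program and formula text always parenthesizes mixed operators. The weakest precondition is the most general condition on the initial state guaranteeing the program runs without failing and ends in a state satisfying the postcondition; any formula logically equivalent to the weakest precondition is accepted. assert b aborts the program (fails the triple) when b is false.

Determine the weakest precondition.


Working backward. After the program, the postcondition (y - 2*c = -1 and 2*h < 3*h + 2*y + 9) -> c - 2 < -4 must hold; in canonical form it is (y = 2*c - 1 and h + 2*y > -9) -> c < -2.
Before skip: (y = 2*c - 1 and h + 2*y > -9) -> c < -2
Then branch requires g > h + 14 and 3*g + h != c + 8 and ((y = 2*c - 1 and h + 2*y > -9) -> c < -2); else branch requires (y = 2*c - 1 and h + 2*y > -9) -> c < -2.
Before the if: (y != -2 -> (g > h + 14 and 3*g + h != c + 8 and ((y = 2*c - 1 and h + 2*y > -9) -> c < -2))) and ((not (y != -2)) -> ((y = 2*c - 1 and h + 2*y > -9) -> c < -2))
Answer: WP = (y != -2 -> (g > h + 14 and 3*g + h != c + 8 and ((y = 2*c - 1 and h + 2*y > -9) -> c < -2))) and ((not (y != -2)) -> ((y = 2*c - 1 and h + 2*y > -9) -> c < -2))


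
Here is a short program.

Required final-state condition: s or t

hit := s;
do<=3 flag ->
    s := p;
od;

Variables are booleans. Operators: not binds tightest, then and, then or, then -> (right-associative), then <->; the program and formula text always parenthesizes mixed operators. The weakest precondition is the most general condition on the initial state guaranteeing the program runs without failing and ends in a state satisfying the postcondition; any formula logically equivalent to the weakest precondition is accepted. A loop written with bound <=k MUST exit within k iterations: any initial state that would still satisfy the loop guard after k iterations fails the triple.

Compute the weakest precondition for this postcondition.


Working backward. After the program, s or t must hold.
Before the loop (bound <=3), unroll the exhaustion recursion (WP_0 = exit-now case; WP_j = one more guarded iteration, up to j = 3):
  WP_0: (not flag) and (s or t)
  WP_1: (flag -> ((not flag) and (p or t))) and ((not flag) -> (s or t))
  WP_2: (flag -> ((flag -> ((not flag) and (p or t))) and ((not flag) -> (p or t)))) and ((not flag) -> (s or t))
  WP_3: (flag -> ((flag -> ((flag -> ((not flag) and (p or t))) and ((not flag) -> (p or t)))) and ((not flag) -> (p or t)))) and ((not flag) -> (s or t))
So before the loop: (flag -> ((flag -> ((flag -> ((not flag) and (p or t))) and ((not flag) -> (p or t)))) and ((not flag) -> (p or t)))) and ((not flag) -> (s or t))
Before hit := s: (flag -> ((flag -> ((flag -> ((not flag) and (p or t))) and ((not flag) -> (p or t)))) and ((not flag) -> (p or t)))) and ((not flag) -> (s or t))
Answer: WP = (flag -> ((flag -> ((flag -> ((not flag) and (p or t))) and ((not flag) -> (p or t)))) and ((not flag) -> (p or t)))) and ((not flag) -> (s or t))


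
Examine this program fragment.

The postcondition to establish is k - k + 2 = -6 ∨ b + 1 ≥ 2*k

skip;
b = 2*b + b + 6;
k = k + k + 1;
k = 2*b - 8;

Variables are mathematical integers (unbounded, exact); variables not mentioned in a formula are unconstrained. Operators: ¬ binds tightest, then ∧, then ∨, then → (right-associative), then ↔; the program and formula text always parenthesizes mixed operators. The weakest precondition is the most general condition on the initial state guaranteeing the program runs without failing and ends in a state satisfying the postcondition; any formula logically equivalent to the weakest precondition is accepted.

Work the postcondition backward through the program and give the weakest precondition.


Working backward. After the program, the postcondition k - k + 2 = -6 ∨ b + 1 ≥ 2*k must hold; in canonical form it is b ≥ 2*k - 1.
Before k := 2*b - 8: 3*b ≤ 17
Before k := k + k + 1: 3*b ≤ 17
Before b := 2*b + b + 6: 9*b ≤ -1
Before skip: 9*b ≤ -1
Answer: WP = 9*b ≤ -1


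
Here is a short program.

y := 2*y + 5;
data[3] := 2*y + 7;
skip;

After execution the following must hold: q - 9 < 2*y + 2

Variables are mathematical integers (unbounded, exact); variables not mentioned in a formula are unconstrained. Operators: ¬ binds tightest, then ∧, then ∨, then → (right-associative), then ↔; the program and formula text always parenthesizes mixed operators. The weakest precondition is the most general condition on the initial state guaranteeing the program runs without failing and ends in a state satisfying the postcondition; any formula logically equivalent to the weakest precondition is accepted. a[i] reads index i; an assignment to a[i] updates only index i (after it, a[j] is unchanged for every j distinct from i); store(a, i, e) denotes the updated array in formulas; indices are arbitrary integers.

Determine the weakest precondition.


Working backward. After the program, the postcondition q - 9 < 2*y + 2 must hold; in canonical form it is q < 2*y + 11.
Before skip: q < 2*y + 11
Before data[3] := 2*y + 7: q < 2*y + 11
Before y := 2*y + 5: q < 4*y + 21
Answer: WP = q < 4*y + 21


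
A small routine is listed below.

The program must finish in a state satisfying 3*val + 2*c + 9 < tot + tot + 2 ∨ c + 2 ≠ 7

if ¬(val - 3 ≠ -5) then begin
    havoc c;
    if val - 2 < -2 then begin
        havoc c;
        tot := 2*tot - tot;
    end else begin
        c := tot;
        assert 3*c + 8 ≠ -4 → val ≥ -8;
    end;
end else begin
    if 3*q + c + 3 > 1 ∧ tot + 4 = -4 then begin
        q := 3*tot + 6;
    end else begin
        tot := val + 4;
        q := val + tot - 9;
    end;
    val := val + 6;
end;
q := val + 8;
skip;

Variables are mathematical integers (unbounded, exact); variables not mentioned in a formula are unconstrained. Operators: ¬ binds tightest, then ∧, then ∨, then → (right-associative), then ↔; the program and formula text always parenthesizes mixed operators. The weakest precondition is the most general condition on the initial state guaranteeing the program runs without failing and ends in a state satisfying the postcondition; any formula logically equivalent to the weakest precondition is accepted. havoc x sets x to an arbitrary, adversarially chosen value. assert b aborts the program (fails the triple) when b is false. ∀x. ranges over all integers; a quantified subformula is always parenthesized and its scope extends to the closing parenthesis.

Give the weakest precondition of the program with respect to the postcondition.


Working backward. After the program, the postcondition 3*val + 2*c + 9 < tot + tot + 2 ∨ c + 2 ≠ 7 must hold; in canonical form it is 2*c + 3*val < 2*tot - 7 ∨ c ≠ 5.
Before skip: 2*c + 3*val < 2*tot - 7 ∨ c ≠ 5
Before q := val + 8: 2*c + 3*val < 2*tot - 7 ∨ c ≠ 5
Then branch requires (val < 0 → (∀c_1. (2*c_1 + 3*val < 2*tot - 7 ∨ c_1 ≠ 5))) ∧ ((¬(val < 0)) → ((3*tot ≠ -12 → val ≥ -8) ∧ (3*val < -7 ∨ tot ≠ 5))); else branch requires ((c + 3*q > -2 ∧ tot = -8) → (2*c + 3*val < 2*tot - 25 ∨ c ≠ 5)) ∧ ((¬(c + 3*q > -2 ∧ tot = -8)) → (2*c + val < -17 ∨ c ≠ 5)).
Before the if: ((¬(val ≠ -2)) → ((val < 0 → (∀c_1. (2*c_1 + 3*val < 2*tot - 7 ∨ c_1 ≠ 5))) ∧ ((¬(val < 0)) → ((3*tot ≠ -12 → val ≥ -8) ∧ (3*val < -7 ∨ tot ≠ 5))))) ∧ (val ≠ -2 → (((c + 3*q > -2 ∧ tot = -8) → (2*c + 3*val < 2*tot - 25 ∨ c ≠ 5)) ∧ ((¬(c + 3*q > -2 ∧ tot = -8)) → (2*c + val < -17 ∨ c ≠ 5))))
Answer: WP = ((¬(val ≠ -2)) → ((val < 0 → (∀c_1. (2*c_1 + 3*val < 2*tot - 7 ∨ c_1 ≠ 5))) ∧ ((¬(val < 0)) → ((3*tot ≠ -12 → val ≥ -8) ∧ (3*val < -7 ∨ tot ≠ 5))))) ∧ (val ≠ -2 → (((c + 3*q > -2 ∧ tot = -8) → (2*c + 3*val < 2*tot - 25 ∨ c ≠ 5)) ∧ ((¬(c + 3*q > -2 ∧ tot = -8)) → (2*c + val < -17 ∨ c ≠ 5))))


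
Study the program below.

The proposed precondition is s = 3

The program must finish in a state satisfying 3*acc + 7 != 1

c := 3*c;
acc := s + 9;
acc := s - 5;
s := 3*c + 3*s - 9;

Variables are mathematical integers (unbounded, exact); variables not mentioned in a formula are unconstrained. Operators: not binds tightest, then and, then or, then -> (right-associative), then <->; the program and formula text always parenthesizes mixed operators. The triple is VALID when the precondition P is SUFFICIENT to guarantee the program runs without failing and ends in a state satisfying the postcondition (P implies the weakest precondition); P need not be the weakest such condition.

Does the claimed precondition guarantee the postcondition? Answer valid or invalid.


Working backward. After the program, the postcondition 3*acc + 7 != 1 must hold; in canonical form it is 3*acc != -6.
Before s := 3*c + 3*s - 9: 3*acc != -6
Before acc := s - 5: 3*s != 9
Before acc := s + 9: 3*s != 9
Before c := 3*c: 3*s != 9
The weakest precondition is 3*s != 9.
Check whether s = 3 implies it.
Countermodel: at the initial state s = 3, the precondition holds but the weakest precondition fails.
Answer: invalid


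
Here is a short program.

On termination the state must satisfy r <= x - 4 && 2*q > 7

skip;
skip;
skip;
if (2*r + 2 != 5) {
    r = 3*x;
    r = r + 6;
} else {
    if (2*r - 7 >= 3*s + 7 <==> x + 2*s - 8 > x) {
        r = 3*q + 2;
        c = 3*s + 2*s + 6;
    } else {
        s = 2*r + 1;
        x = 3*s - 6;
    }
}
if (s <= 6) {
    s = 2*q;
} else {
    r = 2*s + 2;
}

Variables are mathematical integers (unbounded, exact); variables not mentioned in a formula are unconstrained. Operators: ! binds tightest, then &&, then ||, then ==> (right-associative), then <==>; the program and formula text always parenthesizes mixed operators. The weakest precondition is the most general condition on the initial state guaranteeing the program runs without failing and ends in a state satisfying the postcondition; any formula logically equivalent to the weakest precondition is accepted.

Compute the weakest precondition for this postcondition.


Working backward. After the program, r <= x - 4 && 2*q > 7 must hold.
Then branch requires r <= x - 4 && 2*q > 7; else branch requires 2*s <= x - 6 && 2*q > 7.
Before the if: (s <= 6 ==> (r <= x - 4 && 2*q > 7)) && ((!(s <= 6)) ==> (2*s <= x - 6 && 2*q > 7))
Then branch requires (s <= 6 ==> (2*x <= -10 && 2*q > 7)) && ((!(s <= 6)) ==> (2*s <= x - 6 && 2*q > 7)); else branch requires ((2*r >= 3*s + 14 <==> 2*s > 8) ==> ((s <= 6 ==> (3*q <= x - 6 && 2*q > 7)) && ((!(s <= 6)) ==> (2*s <= x - 6 && 2*q > 7)))) && ((!(2*r >= 3*s + 14 <==> 2*s > 8)) ==> ((2*r <= 5 ==> (5*r >= 7 && 2*q > 7)) && ((!(2*r <= 5)) ==> (2*r >= 11 && 2*q > 7)))).
Before the if: (2*r != 3 ==> ((s <= 6 ==> (2*x <= -10 && 2*q > 7)) && ((!(s <= 6)) ==> (2*s <= x - 6 && 2*q > 7)))) && ((!(2*r != 3)) ==> (((2*r >= 3*s + 14 <==> 2*s > 8) ==> ((s <= 6 ==> (3*q <= x - 6 && 2*q > 7)) && ((!(s <= 6)) ==> (2*s <= x - 6 && 2*q > 7)))) && ((!(2*r >= 3*s + 14 <==> 2*s > 8)) ==> ((2*r <= 5 ==> (5*r >= 7 && 2*q > 7)) && ((!(2*r <= 5)) ==> (2*r >= 11 && 2*q > 7))))))
Before skip: (2*r != 3 ==> ((s <= 6 ==> (2*x <= -10 && 2*q > 7)) && ((!(s <= 6)) ==> (2*s <= x - 6 && 2*q > 7)))) && ((!(2*r != 3)) ==> (((2*r >= 3*s + 14 <==> 2*s > 8) ==> ((s <= 6 ==> (3*q <= x - 6 && 2*q > 7)) && ((!(s <= 6)) ==> (2*s <= x - 6 && 2*q > 7)))) && ((!(2*r >= 3*s + 14 <==> 2*s > 8)) ==> ((2*r <= 5 ==> (5*r >= 7 && 2*q > 7)) && ((!(2*r <= 5)) ==> (2*r >= 11 && 2*q > 7))))))
Before skip: (2*r != 3 ==> ((s <= 6 ==> (2*x <= -10 && 2*q > 7)) && ((!(s <= 6)) ==> (2*s <= x - 6 && 2*q > 7)))) && ((!(2*r != 3)) ==> (((2*r >= 3*s + 14 <==> 2*s > 8) ==> ((s <= 6 ==> (3*q <= x - 6 && 2*q > 7)) && ((!(s <= 6)) ==> (2*s <= x - 6 && 2*q > 7)))) && ((!(2*r >= 3*s + 14 <==> 2*s > 8)) ==> ((2*r <= 5 ==> (5*r >= 7 && 2*q > 7)) && ((!(2*r <= 5)) ==> (2*r >= 11 && 2*q > 7))))))
Before skip: (2*r != 3 ==> ((s <= 6 ==> (2*x <= -10 && 2*q > 7)) && ((!(s <= 6)) ==> (2*s <= x - 6 && 2*q > 7)))) && ((!(2*r != 3)) ==> (((2*r >= 3*s + 14 <==> 2*s > 8) ==> ((s <= 6 ==> (3*q <= x - 6 && 2*q > 7)) && ((!(s <= 6)) ==> (2*s <= x - 6 && 2*q > 7)))) && ((!(2*r >= 3*s + 14 <==> 2*s > 8)) ==> ((2*r <= 5 ==> (5*r >= 7 && 2*q > 7)) && ((!(2*r <= 5)) ==> (2*r >= 11 && 2*q > 7))))))
Answer: WP = (2*r != 3 ==> ((s <= 6 ==> (2*x <= -10 && 2*q > 7)) && ((!(s <= 6)) ==> (2*s <= x - 6 && 2*q > 7)))) && ((!(2*r != 3)) ==> (((2*r >= 3*s + 14 <==> 2*s > 8) ==> ((s <= 6 ==> (3*q <= x - 6 && 2*q > 7)) && ((!(s <= 6)) ==> (2*s <= x - 6 && 2*q > 7)))) && ((!(2*r >= 3*s + 14 <==> 2*s > 8)) ==> ((2*r <= 5 ==> (5*r >= 7 && 2*q > 7)) && ((!(2*r <= 5)) ==> (2*r >= 11 && 2*q > 7))))))


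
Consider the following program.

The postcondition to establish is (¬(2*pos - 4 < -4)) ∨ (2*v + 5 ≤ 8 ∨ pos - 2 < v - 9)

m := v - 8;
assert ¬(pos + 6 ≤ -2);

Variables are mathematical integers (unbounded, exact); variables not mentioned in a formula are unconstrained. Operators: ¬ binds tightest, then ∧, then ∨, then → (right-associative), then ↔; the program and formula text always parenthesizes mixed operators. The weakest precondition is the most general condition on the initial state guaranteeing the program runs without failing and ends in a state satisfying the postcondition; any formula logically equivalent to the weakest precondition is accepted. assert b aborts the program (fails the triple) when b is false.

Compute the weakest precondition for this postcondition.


Working backward. After the program, the postcondition (¬(2*pos - 4 < -4)) ∨ (2*v + 5 ≤ 8 ∨ pos - 2 < v - 9) must hold; in canonical form it is (¬(2*pos < 0)) ∨ 2*v ≤ 3 ∨ pos < v - 7.
Before assert ¬(pos + 6 ≤ -2): (¬(pos ≤ -8)) ∧ ((¬(2*pos < 0)) ∨ 2*v ≤ 3 ∨ pos < v - 7)
Before m := v - 8: (¬(pos ≤ -8)) ∧ ((¬(2*pos < 0)) ∨ 2*v ≤ 3 ∨ pos < v - 7)
Answer: WP = (¬(pos ≤ -8)) ∧ ((¬(2*pos < 0)) ∨ 2*v ≤ 3 ∨ pos < v - 7)


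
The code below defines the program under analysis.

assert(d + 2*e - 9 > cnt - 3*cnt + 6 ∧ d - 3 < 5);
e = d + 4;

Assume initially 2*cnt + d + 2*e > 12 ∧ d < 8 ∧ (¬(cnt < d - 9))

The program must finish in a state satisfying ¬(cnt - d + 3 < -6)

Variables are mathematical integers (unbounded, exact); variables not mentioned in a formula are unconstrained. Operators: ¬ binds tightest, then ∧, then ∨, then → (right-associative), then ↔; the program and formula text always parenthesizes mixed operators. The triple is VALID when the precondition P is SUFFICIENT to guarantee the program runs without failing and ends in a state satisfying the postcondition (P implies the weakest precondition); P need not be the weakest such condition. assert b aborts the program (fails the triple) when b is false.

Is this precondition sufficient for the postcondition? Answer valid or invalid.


Working backward. After the program, the postcondition ¬(cnt - d + 3 < -6) must hold; in canonical form it is ¬(cnt < d - 9).
Before e := d + 4: ¬(cnt < d - 9)
Before assert d + 2*e - 9 > cnt - 3*cnt + 6 ∧ d - 3 < 5: 2*cnt + d + 2*e > 15 ∧ d < 8 ∧ (¬(cnt < d - 9))
The weakest precondition is 2*cnt + d + 2*e > 15 ∧ d < 8 ∧ (¬(cnt < d - 9)).
Check whether 2*cnt + d + 2*e > 12 ∧ d < 8 ∧ (¬(cnt < d - 9)) implies it.
Countermodel: at the initial state cnt = 0, d = -1, e = 7, the precondition holds but the weakest precondition fails.
Answer: invalid


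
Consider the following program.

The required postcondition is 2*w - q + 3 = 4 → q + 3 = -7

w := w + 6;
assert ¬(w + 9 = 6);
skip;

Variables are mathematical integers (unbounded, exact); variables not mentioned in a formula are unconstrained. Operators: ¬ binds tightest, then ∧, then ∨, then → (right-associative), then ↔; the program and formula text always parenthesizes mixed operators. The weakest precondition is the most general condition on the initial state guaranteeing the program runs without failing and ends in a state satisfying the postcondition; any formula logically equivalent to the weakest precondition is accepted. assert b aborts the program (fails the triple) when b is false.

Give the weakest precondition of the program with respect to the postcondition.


Working backward. After the program, the postcondition 2*w - q + 3 = 4 → q + 3 = -7 must hold; in canonical form it is 2*w = q + 1 → q = -10.
Before skip: 2*w = q + 1 → q = -10
Before assert ¬(w + 9 = 6): (¬(w = -3)) ∧ (2*w = q + 1 → q = -10)
Before w := w + 6: (¬(w = -9)) ∧ (2*w = q - 11 → q = -10)
Answer: WP = (¬(w = -9)) ∧ (2*w = q - 11 → q = -10)
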